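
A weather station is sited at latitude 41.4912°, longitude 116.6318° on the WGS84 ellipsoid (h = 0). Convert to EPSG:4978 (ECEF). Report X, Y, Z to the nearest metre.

WGS84: a = 6378137 m, e² = 0.006694380; N(φ) = a/√(1−e²sin²φ) = 6387527.979 m.
X = (N+h)·cosφ·cosλ = -2144733.738 m; Y = (N+h)·cosφ·sinλ = 4277003.580 m; Z = (N(1−e²)+h)·sinφ = 4203440.210 m.

X -2144734 m, Y 4277004 m, Z 4203440 m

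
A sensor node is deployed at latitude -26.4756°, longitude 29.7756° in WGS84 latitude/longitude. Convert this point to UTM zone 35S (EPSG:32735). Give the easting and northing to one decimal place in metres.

E 776713.2 m, N 7068655.1 m

Zone 35 central meridian λ₀ = 6×35 − 183 = 27°; Δλ = +2.7756°.
Transverse Mercator on WGS84 with k₀ = 0.9996 gives E = 776713.195 m, N = 7068655.122 m.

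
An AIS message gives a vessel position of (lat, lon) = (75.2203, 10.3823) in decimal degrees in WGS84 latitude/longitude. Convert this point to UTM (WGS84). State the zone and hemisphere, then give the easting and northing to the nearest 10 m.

Zone 33N: E 368630 m, N 8353310 m

Standard formula gives zone 32, but this point is in the Norway/Svalbard exception area, so zone 33N applies.
Zone 33 central meridian λ₀ = 6×33 − 183 = 15°; Δλ = -4.6177°.
Transverse Mercator on WGS84 with k₀ = 0.9996 gives E = 368630.897 m, N = 8353308.512 m.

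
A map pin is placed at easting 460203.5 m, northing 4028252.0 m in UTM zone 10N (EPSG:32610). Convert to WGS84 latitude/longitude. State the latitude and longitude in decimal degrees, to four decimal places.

lat 36.3986°, lon -123.4438°

Zone 10N: λ₀ = -123°, k₀ = 0.9996, false easting 500000 m.
Meridian distance M = (N − FN)/k₀ = 4029863.9 m.
Inverse transverse Mercator on WGS84 gives φ = 36.39860041°, λ = -123.44379995°.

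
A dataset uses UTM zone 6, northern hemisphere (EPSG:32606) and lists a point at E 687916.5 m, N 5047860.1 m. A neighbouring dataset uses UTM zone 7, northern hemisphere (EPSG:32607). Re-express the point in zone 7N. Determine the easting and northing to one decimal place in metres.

UTM 6N → geographic: φ = 45.55889999°, λ = -144.59219961°.
UTM 7N (λ₀ = -141°) forward: E = 219649.099 m, N = 5051318.912 m.

E 219649.1 m, N 5051318.9 m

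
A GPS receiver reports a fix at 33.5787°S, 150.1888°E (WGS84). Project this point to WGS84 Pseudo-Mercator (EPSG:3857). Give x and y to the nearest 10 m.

x 16718940 m, y -3972370 m

Web Mercator is spherical with R = a = 6378137 m.
x = R·λ = 6378137 × 2.621289060 = 16718940.739 m.
y = R·ln tan(π/4 + φ/2) = 6378137 × -0.622810555 = -3972371.047 m.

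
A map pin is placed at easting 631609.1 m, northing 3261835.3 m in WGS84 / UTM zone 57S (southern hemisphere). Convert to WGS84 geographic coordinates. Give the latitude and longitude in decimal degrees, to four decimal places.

lat -60.7572°, lon 161.4153°

Zone 57S: λ₀ = 159°, k₀ = 0.9996, false easting 500000 m, false northing 10000000 m.
Meridian distance M = (N − FN)/k₀ = -6740861.0 m.
Inverse transverse Mercator on WGS84 gives φ = -60.75720028°, λ = 161.41530075°.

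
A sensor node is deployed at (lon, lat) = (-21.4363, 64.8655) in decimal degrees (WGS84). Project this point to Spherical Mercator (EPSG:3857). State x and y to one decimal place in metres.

Web Mercator is spherical with R = a = 6378137 m.
x = R·λ = 6378137 × -0.374134014 = -2386278.000 m.
y = R·ln tan(π/4 + φ/2) = 6378137 × 1.500913585 = 9573032.468 m.

x -2386278.0 m, y 9573032.5 m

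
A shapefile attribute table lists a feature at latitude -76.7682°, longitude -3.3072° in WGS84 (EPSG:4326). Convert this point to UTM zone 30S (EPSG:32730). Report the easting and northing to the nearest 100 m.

E 492200 m, N 1479100 m

Zone 30 central meridian λ₀ = 6×30 − 183 = -3°; Δλ = -0.3072°.
Transverse Mercator on WGS84 with k₀ = 0.9996 gives E = 492150.757 m, N = 1479073.194 m.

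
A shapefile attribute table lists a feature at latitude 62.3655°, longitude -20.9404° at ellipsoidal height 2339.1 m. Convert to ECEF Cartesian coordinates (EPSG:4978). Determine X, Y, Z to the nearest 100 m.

WGS84: a = 6378137 m, e² = 0.006694380; N(φ) = a/√(1−e²sin²φ) = 6394959.212 m.
X = (N+h)·cosφ·cosλ = 2771276.865 m; Y = (N+h)·cosφ·sinλ = -1060487.337 m; Z = (N(1−e²)+h)·sinφ = 5629596.310 m.

X 2771300 m, Y -1060500 m, Z 5629600 m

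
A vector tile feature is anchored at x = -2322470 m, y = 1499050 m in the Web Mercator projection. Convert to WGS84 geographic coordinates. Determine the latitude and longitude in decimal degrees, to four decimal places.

R = 6378137 m. λ = x/R = -20.86310298°.
φ = 2·arctan(exp(y/R)) − 90° = 2·arctan(1.26495) − 90° = 13.34390417°.

lat 13.3439°, lon -20.8631°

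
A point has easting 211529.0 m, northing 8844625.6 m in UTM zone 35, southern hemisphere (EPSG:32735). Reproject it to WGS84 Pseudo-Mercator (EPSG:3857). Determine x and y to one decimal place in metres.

Unproject from UTM 35S (λ₀ = 27°) → φ = -10.44100044°, λ = 24.36509991°.
Web Mercator (R = 6378137 m): x = 2712310.515 m, y = -1168773.592 m.

x 2712310.5 m, y -1168773.6 m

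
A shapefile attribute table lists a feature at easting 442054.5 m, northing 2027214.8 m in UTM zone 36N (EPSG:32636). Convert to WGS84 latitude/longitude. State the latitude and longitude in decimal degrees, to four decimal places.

lat 18.3339°, lon 32.4516°

Zone 36N: λ₀ = 33°, k₀ = 0.9996, false easting 500000 m.
Meridian distance M = (N − FN)/k₀ = 2028026.0 m.
Inverse transverse Mercator on WGS84 gives φ = 18.33389990°, λ = 32.45160031°.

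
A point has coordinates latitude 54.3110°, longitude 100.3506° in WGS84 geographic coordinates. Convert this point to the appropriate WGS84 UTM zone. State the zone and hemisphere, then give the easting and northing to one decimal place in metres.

Zone 47N: E 587867.4 m, N 6018965.8 m

Longitude 100.3506° lies in the 6° band [96°, 102°), giving zone 47; latitude is north of the equator, so 47N.
Zone 47 central meridian λ₀ = 6×47 − 183 = 99°; Δλ = +1.3506°.
Transverse Mercator on WGS84 with k₀ = 0.9996 gives E = 587867.428 m, N = 6018965.766 m.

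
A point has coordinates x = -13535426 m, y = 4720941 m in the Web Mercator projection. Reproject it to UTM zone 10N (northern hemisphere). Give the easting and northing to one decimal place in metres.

E 622036.4 m, N 4317155.0 m

Web Mercator inverse (R = 6378137 m) → φ = 38.99489953°, λ = -121.59080053°.
UTM 10N forward: E = 622036.403 m, N = 4317155.035 m.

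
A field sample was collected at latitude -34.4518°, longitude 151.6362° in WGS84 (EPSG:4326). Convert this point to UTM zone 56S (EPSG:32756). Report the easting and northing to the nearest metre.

E 374722 m, N 6186904 m

Zone 56 central meridian λ₀ = 6×56 − 183 = 153°; Δλ = -1.3638°.
Transverse Mercator on WGS84 with k₀ = 0.9996 gives E = 374722.426 m, N = 6186903.927 m.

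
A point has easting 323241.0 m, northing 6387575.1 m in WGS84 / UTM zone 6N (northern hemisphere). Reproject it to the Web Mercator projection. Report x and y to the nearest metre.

x -16693215 m, y 7882903 m

Unproject from UTM 6N (λ₀ = -147°) → φ = 57.59589963°, λ = -149.95769960°.
Web Mercator (R = 6378137 m): x = -16693214.760 m, y = 7882903.466 m.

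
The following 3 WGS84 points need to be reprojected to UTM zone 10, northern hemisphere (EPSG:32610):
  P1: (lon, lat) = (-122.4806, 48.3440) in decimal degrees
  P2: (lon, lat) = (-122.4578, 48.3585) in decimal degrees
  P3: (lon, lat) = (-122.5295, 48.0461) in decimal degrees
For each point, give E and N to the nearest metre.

P1: E 538487 m, N 5354666 m; P2: E 540165 m, N 5356289 m; P3: E 535066 m, N 5321531 m

UTM zone 10N: λ₀ = -123°, k₀ = 0.9996.
P1 (48.3440°, -122.4806°) → (538486.566, 5354665.884) m.
P2 (48.3585°, -122.4578°) → (540164.600, 5356289.283) m.
P3 (48.0461°, -122.5295°) → (535065.863, 5321531.143) m.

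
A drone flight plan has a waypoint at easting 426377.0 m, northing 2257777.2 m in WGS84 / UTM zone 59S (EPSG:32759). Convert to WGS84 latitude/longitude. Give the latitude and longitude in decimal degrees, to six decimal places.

Zone 59S: λ₀ = 171°, k₀ = 0.9996, false easting 500000 m, false northing 10000000 m.
Meridian distance M = (N − FN)/k₀ = -7745320.9 m.
Inverse transverse Mercator on WGS84 gives φ = -69.77759978°, λ = 169.09129897°.

lat -69.777600°, lon 169.091299°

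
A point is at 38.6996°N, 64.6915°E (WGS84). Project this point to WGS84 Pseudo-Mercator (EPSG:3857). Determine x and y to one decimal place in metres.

Web Mercator is spherical with R = a = 6378137 m.
x = R·λ = 6378137 × 1.129079673 = 7201424.839 m.
y = R·ln tan(π/4 + φ/2) = 6378137 × 0.733557893 = 4678732.741 m.

x 7201424.8 m, y 4678732.7 m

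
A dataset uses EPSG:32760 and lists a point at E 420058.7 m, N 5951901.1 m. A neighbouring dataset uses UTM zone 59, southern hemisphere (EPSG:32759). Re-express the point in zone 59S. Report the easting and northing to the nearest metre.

UTM 60S → geographic: φ = -36.57500029°, λ = 176.10650043°.
UTM 59S (λ₀ = 171°) forward: E = 957049.114 m, N = 5940117.594 m.

E 957049 m, N 5940118 m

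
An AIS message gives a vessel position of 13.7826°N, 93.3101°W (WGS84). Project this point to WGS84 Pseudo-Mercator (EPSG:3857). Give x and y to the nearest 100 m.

Web Mercator is spherical with R = a = 6378137 m.
x = R·λ = 6378137 × -1.628568470 = -10387232.818 m.
y = R·ln tan(π/4 + φ/2) = 6378137 × 0.242905812 = 1549286.545 m.

x -10387200 m, y 1549300 m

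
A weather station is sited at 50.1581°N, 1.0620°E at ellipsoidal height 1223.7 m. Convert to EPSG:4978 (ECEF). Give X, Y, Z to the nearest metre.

WGS84: a = 6378137 m, e² = 0.006694380; N(φ) = a/√(1−e²sin²φ) = 6390760.374 m.
X = (N+h)·cosφ·cosλ = 4094457.736 m; Y = (N+h)·cosφ·sinλ = 75901.091 m; Z = (N(1−e²)+h)·sinφ = 4875013.790 m.

X 4094458 m, Y 75901 m, Z 4875014 m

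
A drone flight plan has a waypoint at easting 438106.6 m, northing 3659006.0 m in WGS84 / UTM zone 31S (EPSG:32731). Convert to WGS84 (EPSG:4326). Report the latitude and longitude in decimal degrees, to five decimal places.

Zone 31S: λ₀ = 3°, k₀ = 0.9996, false easting 500000 m, false northing 10000000 m.
Meridian distance M = (N − FN)/k₀ = -6343531.4 m.
Inverse transverse Mercator on WGS84 gives φ = -57.20789998°, λ = 1.97540026°.

lat -57.20790°, lon 1.97540°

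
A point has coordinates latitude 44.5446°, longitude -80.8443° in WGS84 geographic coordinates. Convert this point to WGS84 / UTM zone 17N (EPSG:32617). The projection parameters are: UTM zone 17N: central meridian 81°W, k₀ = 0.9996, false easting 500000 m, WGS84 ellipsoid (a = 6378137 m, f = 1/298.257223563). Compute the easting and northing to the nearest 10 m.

Zone 17 central meridian λ₀ = 6×17 − 183 = -81°; Δλ = +0.1557°.
Transverse Mercator on WGS84 with k₀ = 0.9996 gives E = 512368.360 m, N = 4932375.046 m.

E 512370 m, N 4932380 m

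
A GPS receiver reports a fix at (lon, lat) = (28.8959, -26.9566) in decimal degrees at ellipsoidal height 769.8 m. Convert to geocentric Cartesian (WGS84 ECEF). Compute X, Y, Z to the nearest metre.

X 4981375 m, Y 2749401 m, Z -2874279 m

WGS84: a = 6378137 m, e² = 0.006694380; N(φ) = a/√(1−e²sin²φ) = 6382528.609 m.
X = (N+h)·cosφ·cosλ = 4981374.567 m; Y = (N+h)·cosφ·sinλ = 2749401.430 m; Z = (N(1−e²)+h)·sinφ = -2874278.989 m.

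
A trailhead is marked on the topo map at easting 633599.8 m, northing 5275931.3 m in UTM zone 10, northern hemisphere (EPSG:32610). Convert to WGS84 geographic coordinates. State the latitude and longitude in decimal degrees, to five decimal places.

Zone 10N: λ₀ = -123°, k₀ = 0.9996, false easting 500000 m.
Meridian distance M = (N − FN)/k₀ = 5278042.5 m.
Inverse transverse Mercator on WGS84 gives φ = 47.62300024°, λ = -121.22189992°.

lat 47.62300°, lon -121.22190°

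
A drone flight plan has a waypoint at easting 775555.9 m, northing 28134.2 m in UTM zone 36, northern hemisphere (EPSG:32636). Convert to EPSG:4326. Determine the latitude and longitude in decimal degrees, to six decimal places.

lat 0.254300°, lon 35.475600°

Zone 36N: λ₀ = 33°, k₀ = 0.9996, false easting 500000 m.
Meridian distance M = (N − FN)/k₀ = 28145.5 m.
Inverse transverse Mercator on WGS84 gives φ = 0.25429976°, λ = 35.47559973°.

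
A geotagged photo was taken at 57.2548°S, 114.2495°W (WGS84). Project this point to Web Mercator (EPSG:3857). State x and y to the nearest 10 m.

Web Mercator is spherical with R = a = 6378137 m.
x = R·λ = 6378137 × -1.994029944 = -12718196.163 m.
y = R·ln tan(π/4 + φ/2) = 6378137 × -1.224868153 = -7812376.889 m.

x -12718200 m, y -7812380 m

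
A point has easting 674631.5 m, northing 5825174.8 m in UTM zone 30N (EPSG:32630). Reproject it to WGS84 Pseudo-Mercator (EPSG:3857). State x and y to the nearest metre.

x -47244 m, y 6899934 m

Unproject from UTM 30N (λ₀ = -3°) → φ = 52.54859968°, λ = -0.42439992°.
Web Mercator (R = 6378137 m): x = -47243.983 m, y = 6899933.687 m.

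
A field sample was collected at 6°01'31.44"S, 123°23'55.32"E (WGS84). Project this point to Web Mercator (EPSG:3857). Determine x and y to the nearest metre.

Web Mercator is spherical with R = a = 6378137 m.
x = R·λ = 6378137 × 2.153713608 = 13736680.449 m.
y = R·ln tan(π/4 + φ/2) = 6378137 × -0.105357444 = -671984.213 m.

x 13736680 m, y -671984 m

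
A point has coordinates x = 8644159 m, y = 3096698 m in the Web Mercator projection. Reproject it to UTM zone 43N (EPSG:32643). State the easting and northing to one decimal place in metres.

E 763652.6 m, N 2965428.3 m

Web Mercator inverse (R = 6378137 m) → φ = 26.78549781°, λ = 77.65180148°.
UTM 43N forward: E = 763652.632 m, N = 2965428.3498 m.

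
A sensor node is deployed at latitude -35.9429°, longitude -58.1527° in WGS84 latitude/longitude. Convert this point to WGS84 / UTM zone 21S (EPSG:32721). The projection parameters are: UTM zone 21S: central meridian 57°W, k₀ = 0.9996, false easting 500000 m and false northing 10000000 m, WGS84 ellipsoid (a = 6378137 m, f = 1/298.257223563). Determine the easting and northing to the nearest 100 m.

E 396000 m, N 6021800 m

Zone 21 central meridian λ₀ = 6×21 − 183 = -57°; Δλ = -1.1527°.
Transverse Mercator on WGS84 with k₀ = 0.9996 gives E = 396032.849 m, N = 6021770.815 m.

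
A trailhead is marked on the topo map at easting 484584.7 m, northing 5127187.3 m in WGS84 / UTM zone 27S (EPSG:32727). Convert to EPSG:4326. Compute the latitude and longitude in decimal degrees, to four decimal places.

Zone 27S: λ₀ = -21°, k₀ = 0.9996, false easting 500000 m, false northing 10000000 m.
Meridian distance M = (N − FN)/k₀ = -4874762.6 m.
Inverse transverse Mercator on WGS84 gives φ = -44.00830021°, λ = -21.19229959°.

lat -44.0083°, lon -21.1923°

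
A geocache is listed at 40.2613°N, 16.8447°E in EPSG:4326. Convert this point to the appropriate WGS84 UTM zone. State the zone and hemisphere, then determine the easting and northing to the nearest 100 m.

Longitude 16.8447° lies in the 6° band [12°, 18°), giving zone 33; latitude is north of the equator, so 33N.
Zone 33 central meridian λ₀ = 6×33 − 183 = 15°; Δλ = +1.8447°.
Transverse Mercator on WGS84 with k₀ = 0.9996 gives E = 656865.717 m, N = 4458391.919 m.

Zone 33N: E 656900 m, N 4458400 m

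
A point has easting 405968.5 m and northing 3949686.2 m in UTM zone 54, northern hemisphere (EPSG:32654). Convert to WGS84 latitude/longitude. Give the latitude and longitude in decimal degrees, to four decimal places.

Zone 54N: λ₀ = 141°, k₀ = 0.9996, false easting 500000 m.
Meridian distance M = (N − FN)/k₀ = 3951266.7 m.
Inverse transverse Mercator on WGS84 gives φ = 35.68659996°, λ = 139.96079957°.

lat 35.6866°, lon 139.9608°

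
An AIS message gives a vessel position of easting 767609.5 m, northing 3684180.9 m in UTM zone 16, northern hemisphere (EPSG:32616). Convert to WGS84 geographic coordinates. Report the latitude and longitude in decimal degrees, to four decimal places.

Zone 16N: λ₀ = -87°, k₀ = 0.9996, false easting 500000 m.
Meridian distance M = (N − FN)/k₀ = 3685655.2 m.
Inverse transverse Mercator on WGS84 gives φ = 33.26350039°, λ = -84.12719956°.

lat 33.2635°, lon -84.1272°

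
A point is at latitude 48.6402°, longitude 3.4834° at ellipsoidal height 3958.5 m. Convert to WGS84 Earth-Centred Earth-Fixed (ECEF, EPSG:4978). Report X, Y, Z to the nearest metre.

X 4217359 m, Y 256718 m, Z 4767185 m

WGS84: a = 6378137 m, e² = 0.006694380; N(φ) = a/√(1−e²sin²φ) = 6390198.263 m.
X = (N+h)·cosφ·cosλ = 4217359.254 m; Y = (N+h)·cosφ·sinλ = 256718.320 m; Z = (N(1−e²)+h)·sinφ = 4767185.017 m.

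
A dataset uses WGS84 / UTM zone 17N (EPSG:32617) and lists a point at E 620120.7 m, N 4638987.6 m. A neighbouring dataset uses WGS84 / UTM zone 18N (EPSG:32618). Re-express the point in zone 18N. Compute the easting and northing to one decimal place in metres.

E 122343.9 m, N 4648002.7 m

UTM 17N → geographic: φ = 41.89369965°, λ = -79.55200002°.
UTM 18N (λ₀ = -75°) forward: E = 122343.9497 m, N = 4648002.651 m.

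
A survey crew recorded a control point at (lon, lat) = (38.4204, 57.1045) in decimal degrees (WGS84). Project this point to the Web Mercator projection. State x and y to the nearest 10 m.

x 4276940 m, y 7781510 m

Web Mercator is spherical with R = a = 6378137 m.
x = R·λ = 6378137 × 0.670562480 = 4276939.364 m.
y = R·ln tan(π/4 + φ/2) = 6378137 × 1.220028298 = 7781507.627 m.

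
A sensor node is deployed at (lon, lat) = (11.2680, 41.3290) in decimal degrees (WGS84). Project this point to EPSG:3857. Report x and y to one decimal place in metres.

Web Mercator is spherical with R = a = 6378137 m.
x = R·λ = 6378137 × 0.196663700 = 1254348.022 m.
y = R·ln tan(π/4 + φ/2) = 6378137 × 0.793490462 = 5060990.875 m.

x 1254348.0 m, y 5060990.9 m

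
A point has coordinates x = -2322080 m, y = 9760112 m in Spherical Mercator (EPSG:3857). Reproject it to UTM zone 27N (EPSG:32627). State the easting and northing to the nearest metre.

Web Mercator inverse (R = 6378137 m) → φ = 65.56989871°, λ = -20.85959955°.
UTM 27N forward: E = 506479.426 m, N = 7271978.319 m.

E 506479 m, N 7271978 m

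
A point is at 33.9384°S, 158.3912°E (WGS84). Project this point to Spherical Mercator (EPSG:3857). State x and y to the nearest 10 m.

x 17632030 m, y -4020530 m

Web Mercator is spherical with R = a = 6378137 m.
x = R·λ = 6378137 × 2.764447946 = 17632027.730 m.
y = R·ln tan(π/4 + φ/2) = 6378137 × -0.630361757 = -4020533.647 m.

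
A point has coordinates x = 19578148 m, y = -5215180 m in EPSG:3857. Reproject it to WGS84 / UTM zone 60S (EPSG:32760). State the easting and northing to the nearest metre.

Web Mercator inverse (R = 6378137 m) → φ = -42.36080202°, λ = 175.87349583°.
UTM 60S forward: E = 407233.918 m, N = 5309548.568 m.

E 407234 m, N 5309549 m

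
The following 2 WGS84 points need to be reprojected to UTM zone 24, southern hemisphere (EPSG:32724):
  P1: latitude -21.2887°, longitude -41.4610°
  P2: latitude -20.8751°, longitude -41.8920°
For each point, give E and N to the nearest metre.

P1: E 244668 m, N 7643909 m; P2: E 199093 m, N 7688968 m

UTM zone 24S: λ₀ = -39°, k₀ = 0.9996.
P1 (-21.2887°, -41.4610°) → (244668.034, 7643908.840) m.
P2 (-20.8751°, -41.8920°) → (199092.565, 7688967.651) m.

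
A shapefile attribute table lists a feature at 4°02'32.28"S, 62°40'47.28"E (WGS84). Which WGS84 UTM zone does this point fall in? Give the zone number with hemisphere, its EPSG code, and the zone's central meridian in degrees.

UTM zone = ⌊(λ + 180)/6⌋ + 1; 62.6798° ∈ [60°, 66°) → zone 41.
Hemisphere: S (φ < 0).
Central meridian λ₀ = 6×41 − 183 = 63°.
EPSG code: 32741.

Zone 41S (EPSG:32741), central meridian 63°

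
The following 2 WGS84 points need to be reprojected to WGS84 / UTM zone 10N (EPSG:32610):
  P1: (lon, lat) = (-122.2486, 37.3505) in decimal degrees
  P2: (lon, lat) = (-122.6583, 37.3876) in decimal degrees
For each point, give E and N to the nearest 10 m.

P1: E 566550 m, N 4134020 m; P2: E 530250 m, N 4137930 m

UTM zone 10N: λ₀ = -123°, k₀ = 0.9996.
P1 (37.3505°, -122.2486°) → (566548.997, 4134020.380) m.
P2 (37.3876°, -122.6583°) → (530248.150, 4137926.276) m.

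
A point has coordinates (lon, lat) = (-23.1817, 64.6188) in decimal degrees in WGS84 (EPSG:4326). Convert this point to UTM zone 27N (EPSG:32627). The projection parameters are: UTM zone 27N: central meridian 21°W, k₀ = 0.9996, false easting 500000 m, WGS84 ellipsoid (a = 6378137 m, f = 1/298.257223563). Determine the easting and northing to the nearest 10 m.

Zone 27 central meridian λ₀ = 6×27 − 183 = -21°; Δλ = -2.1817°.
Transverse Mercator on WGS84 with k₀ = 0.9996 gives E = 395670.450 m, N = 7167766.587 m.

E 395670 m, N 7167770 m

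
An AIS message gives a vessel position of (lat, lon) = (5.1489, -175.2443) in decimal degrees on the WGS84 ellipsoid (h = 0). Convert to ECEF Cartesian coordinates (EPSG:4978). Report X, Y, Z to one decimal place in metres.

WGS84: a = 6378137 m, e² = 0.006694380; N(φ) = a/√(1−e²sin²φ) = 6378308.952 m.
X = (N+h)·cosφ·cosλ = -6330701.164 m; Y = (N+h)·cosφ·sinλ = -526674.857 m; Z = (N(1−e²)+h)·sinφ = 568585.223 m.

X -6330701.2 m, Y -526674.9 m, Z 568585.2 m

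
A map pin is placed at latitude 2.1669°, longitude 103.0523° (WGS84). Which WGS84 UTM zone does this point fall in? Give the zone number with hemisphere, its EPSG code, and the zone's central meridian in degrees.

Zone 48N (EPSG:32648), central meridian 105°

UTM zone = ⌊(λ + 180)/6⌋ + 1; 103.0523° ∈ [102°, 108°) → zone 48.
Hemisphere: N (φ ≥ 0).
Central meridian λ₀ = 6×48 − 183 = 105°.
EPSG code: 32648.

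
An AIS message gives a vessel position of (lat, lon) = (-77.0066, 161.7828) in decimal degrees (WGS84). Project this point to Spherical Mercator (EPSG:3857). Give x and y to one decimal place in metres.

x 18009578.9 m, y -13857357.5 m

Web Mercator is spherical with R = a = 6378137 m.
x = R·λ = 6378137 × 2.823642533 = 18009578.915 m.
y = R·ln tan(π/4 + φ/2) = 6378137 × -2.172634032 = -13857357.507 m.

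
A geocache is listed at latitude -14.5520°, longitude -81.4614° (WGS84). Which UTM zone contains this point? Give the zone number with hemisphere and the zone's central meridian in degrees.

Zone 17S, central meridian -81°

UTM zone = ⌊(λ + 180)/6⌋ + 1; -81.4614° ∈ [-84°, -78°) → zone 17.
Hemisphere: S (φ < 0).
Central meridian λ₀ = 6×17 − 183 = -81°.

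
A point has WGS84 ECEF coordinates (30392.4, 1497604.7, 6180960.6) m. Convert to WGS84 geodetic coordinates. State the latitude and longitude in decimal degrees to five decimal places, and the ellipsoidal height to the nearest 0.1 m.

λ = atan2(Y, X) = 88.83739865°; p = √(X²+Y²) = 1497913.1 m.
Bowring's method on WGS84 (a = 6378137 m, b = 6356752.314 m) gives φ = 76.46519970°, h = 1942.643 m.

lat 76.46520°, lon 88.83740°, h 1942.6 m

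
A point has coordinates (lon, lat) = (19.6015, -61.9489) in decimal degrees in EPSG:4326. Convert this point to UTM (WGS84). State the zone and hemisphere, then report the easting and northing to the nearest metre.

Longitude 19.6015° lies in the 6° band [18°, 24°), giving zone 34; latitude is south of the equator, so 34S.
Zone 34 central meridian λ₀ = 6×34 − 183 = 21°; Δλ = -1.3985°.
Transverse Mercator on WGS84 with k₀ = 0.9996 gives E = 426631.773 m, N = 3130722.148 m.

Zone 34S: E 426632 m, N 3130722 m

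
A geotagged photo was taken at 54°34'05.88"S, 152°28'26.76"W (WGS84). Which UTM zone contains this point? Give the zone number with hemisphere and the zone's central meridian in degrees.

Zone 5S, central meridian -153°

UTM zone = ⌊(λ + 180)/6⌋ + 1; -152.4741° ∈ [-156°, -150°) → zone 5.
Hemisphere: S (φ < 0).
Central meridian λ₀ = 6×5 − 183 = -153°.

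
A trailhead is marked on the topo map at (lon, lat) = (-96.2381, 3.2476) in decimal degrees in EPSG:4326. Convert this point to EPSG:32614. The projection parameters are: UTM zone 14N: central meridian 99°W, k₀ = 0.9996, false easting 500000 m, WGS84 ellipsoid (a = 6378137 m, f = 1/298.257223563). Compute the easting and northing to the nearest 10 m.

Zone 14 central meridian λ₀ = 6×14 − 183 = -99°; Δλ = +2.7619°.
Transverse Mercator on WGS84 with k₀ = 0.9996 gives E = 806958.991 m, N = 359380.607 m.

E 806960 m, N 359380 m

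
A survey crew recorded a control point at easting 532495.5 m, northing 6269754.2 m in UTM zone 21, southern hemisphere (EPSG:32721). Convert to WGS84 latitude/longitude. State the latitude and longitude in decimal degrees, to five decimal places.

Zone 21S: λ₀ = -57°, k₀ = 0.9996, false easting 500000 m, false northing 10000000 m.
Meridian distance M = (N − FN)/k₀ = -3731738.5 m.
Inverse transverse Mercator on WGS84 gives φ = -33.71170008°, λ = -56.64929961°.

lat -33.71170°, lon -56.64930°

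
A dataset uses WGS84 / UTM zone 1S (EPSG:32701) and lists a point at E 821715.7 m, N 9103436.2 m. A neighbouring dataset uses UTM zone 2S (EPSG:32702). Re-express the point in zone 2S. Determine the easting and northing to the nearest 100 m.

E 160400 m, N 9103300 m

UTM 1S → geographic: φ = -8.10050009°, λ = -174.08110002°.
UTM 2S (λ₀ = -171°) forward: E = 160390.678 m, N = 9103304.057 m.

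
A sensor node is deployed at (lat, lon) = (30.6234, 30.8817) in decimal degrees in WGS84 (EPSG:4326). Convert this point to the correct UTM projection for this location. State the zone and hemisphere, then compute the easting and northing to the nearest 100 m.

Longitude 30.8817° lies in the 6° band [30°, 36°), giving zone 36; latitude is north of the equator, so 36N.
Zone 36 central meridian λ₀ = 6×36 − 183 = 33°; Δλ = -2.1183°.
Transverse Mercator on WGS84 with k₀ = 0.9996 gives E = 296961.467 m, N = 3389778.861 m.

Zone 36N: E 297000 m, N 3389800 m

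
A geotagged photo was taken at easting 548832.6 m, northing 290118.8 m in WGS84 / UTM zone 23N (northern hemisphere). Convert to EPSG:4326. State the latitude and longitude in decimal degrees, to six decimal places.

Zone 23N: λ₀ = -45°, k₀ = 0.9996, false easting 500000 m.
Meridian distance M = (N − FN)/k₀ = 290234.9 m.
Inverse transverse Mercator on WGS84 gives φ = 2.62469980°, λ = -44.56070028°.

lat 2.624700°, lon -44.560700°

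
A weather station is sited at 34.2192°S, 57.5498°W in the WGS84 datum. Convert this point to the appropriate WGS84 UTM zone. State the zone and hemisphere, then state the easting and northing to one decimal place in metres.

Longitude -57.5498° lies in the 6° band [-60°, -54°), giving zone 21; latitude is south of the equator, so 21S.
Zone 21 central meridian λ₀ = 6×21 − 183 = -57°; Δλ = -0.5498°.
Transverse Mercator on WGS84 with k₀ = 0.9996 gives E = 449357.661 m, N = 6213402.483 m.

Zone 21S: E 449357.7 m, N 6213402.5 m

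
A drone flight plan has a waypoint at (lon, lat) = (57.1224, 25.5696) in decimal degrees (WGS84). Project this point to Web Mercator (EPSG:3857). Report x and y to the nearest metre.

Web Mercator is spherical with R = a = 6378137 m.
x = R·λ = 6378137 × 0.996973957 = 6358836.481 m.
y = R·ln tan(π/4 + φ/2) = 6378137 × 0.461870132 = 2945870.977 m.

x 6358836 m, y 2945871 m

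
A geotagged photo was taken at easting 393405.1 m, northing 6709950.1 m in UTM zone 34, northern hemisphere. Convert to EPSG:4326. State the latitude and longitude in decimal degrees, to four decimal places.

lat 60.5115°, lon 19.0587°

Zone 34N: λ₀ = 21°, k₀ = 0.9996, false easting 500000 m.
Meridian distance M = (N − FN)/k₀ = 6712635.2 m.
Inverse transverse Mercator on WGS84 gives φ = 60.51149990°, λ = 19.05869925°.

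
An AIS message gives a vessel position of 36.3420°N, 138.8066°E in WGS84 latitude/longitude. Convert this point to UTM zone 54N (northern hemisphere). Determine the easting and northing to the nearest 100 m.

E 303200 m, N 4024100 m

Zone 54 central meridian λ₀ = 6×54 − 183 = 141°; Δλ = -2.1934°.
Transverse Mercator on WGS84 with k₀ = 0.9996 gives E = 303156.709 m, N = 4024115.772 m.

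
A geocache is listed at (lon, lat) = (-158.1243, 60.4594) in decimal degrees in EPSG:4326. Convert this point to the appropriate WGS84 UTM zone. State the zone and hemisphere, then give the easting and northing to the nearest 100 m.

Zone 4N: E 548200 m, N 6702900 m

Longitude -158.1243° lies in the 6° band [-162°, -156°), giving zone 4; latitude is north of the equator, so 4N.
Zone 4 central meridian λ₀ = 6×4 − 183 = -159°; Δλ = +0.8757°.
Transverse Mercator on WGS84 with k₀ = 0.9996 gives E = 548164.774 m, N = 6702895.543 m.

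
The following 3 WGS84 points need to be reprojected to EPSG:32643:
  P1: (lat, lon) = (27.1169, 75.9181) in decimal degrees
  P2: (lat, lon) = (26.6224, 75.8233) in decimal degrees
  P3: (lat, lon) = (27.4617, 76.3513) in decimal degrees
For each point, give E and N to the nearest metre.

UTM zone 43N: λ₀ = 75°, k₀ = 0.9996.
P1 (27.1169°, 75.9181°) → (590997.377, 2999715.432) m.
P2 (26.6224°, 75.8233°) → (581956.622, 2944877.558) m.
P3 (27.4617°, 76.3513°) → (633524.767, 3038300.655) m.

P1: E 590997 m, N 2999715 m; P2: E 581957 m, N 2944878 m; P3: E 633525 m, N 3038301 m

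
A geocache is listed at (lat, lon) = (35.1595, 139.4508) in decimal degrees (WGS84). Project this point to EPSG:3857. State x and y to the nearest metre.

Web Mercator is spherical with R = a = 6378137 m.
x = R·λ = 6378137 × 2.433875605 = 15523592.047 m.
y = R·ln tan(π/4 + φ/2) = 6378137 × 0.656238293 = 4185577.738 m.

x 15523592 m, y 4185578 m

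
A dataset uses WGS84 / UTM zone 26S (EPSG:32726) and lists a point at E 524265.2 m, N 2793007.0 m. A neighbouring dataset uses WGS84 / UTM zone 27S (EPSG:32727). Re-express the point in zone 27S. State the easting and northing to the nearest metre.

UTM 26S → geographic: φ = -64.98599998°, λ = -26.48569902°.
UTM 27S (λ₀ = -21°) forward: E = 241431.643 m, N = 2781876.926 m.

E 241432 m, N 2781877 m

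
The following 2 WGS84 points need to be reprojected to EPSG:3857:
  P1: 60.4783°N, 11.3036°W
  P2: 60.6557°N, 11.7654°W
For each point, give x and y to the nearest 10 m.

P1: x -1258310 m, y 8507000 m; P2: x -1309720 m, y 8547190 m

Web Mercator: x = R·λ, y = R·ln tan(π/4+φ/2), R = 6378137 m.
P1 (60.4783°, -11.3036°) → (-1258310.996, 8507004.733) m.
P2 (60.6557°, -11.7654°) → (-1309718.337, 8547191.782) m.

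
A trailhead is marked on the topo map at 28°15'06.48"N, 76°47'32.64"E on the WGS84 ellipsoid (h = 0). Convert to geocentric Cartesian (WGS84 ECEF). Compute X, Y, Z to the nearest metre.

X 1284644 m, Y 5473841 m, Z 3001115 m

WGS84: a = 6378137 m, e² = 0.006694380; N(φ) = a/√(1−e²sin²φ) = 6382925.759 m.
X = (N+h)·cosφ·cosλ = 1284643.760 m; Y = (N+h)·cosφ·sinλ = 5473840.572 m; Z = (N(1−e²)+h)·sinφ = 3001114.931 m.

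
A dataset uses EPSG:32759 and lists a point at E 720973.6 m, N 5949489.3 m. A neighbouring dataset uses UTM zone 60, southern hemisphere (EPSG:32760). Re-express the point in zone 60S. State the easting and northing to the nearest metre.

E 184079 m, N 5946524 m

UTM 59S → geographic: φ = -36.57450032°, λ = 173.46959964°.
UTM 60S (λ₀ = 177°) forward: E = 184078.787 m, N = 5946524.134 m.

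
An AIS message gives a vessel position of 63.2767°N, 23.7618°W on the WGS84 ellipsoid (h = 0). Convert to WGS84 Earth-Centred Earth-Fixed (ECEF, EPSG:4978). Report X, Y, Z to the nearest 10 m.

WGS84: a = 6378137 m, e² = 0.006694380; N(φ) = a/√(1−e²sin²φ) = 6395237.326 m.
X = (N+h)·cosφ·cosλ = 2632036.844 m; Y = (N+h)·cosφ·sinλ = -1158771.001 m; Z = (N(1−e²)+h)·sinφ = 5673913.710 m.

X 2632040 m, Y -1158770 m, Z 5673910 m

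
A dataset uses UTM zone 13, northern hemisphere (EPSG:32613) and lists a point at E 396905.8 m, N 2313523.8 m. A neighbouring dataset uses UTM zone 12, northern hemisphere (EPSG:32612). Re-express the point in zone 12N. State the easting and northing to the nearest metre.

E 1021316 m, N 2321355 m

UTM 13N → geographic: φ = 20.91919991°, λ = -105.99139968°.
UTM 12N (λ₀ = -111°) forward: E = 1021315.572 m, N = 2321355.452 m.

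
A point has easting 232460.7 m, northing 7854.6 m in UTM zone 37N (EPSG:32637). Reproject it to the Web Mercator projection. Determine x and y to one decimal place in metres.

x 4073892.6 m, y 7903.7 m

Unproject from UTM 37N (λ₀ = 39°) → φ = 0.07100009°, λ = 36.59640009°.
Web Mercator (R = 6378137 m): x = 4073892.623 m, y = 7903.696 m.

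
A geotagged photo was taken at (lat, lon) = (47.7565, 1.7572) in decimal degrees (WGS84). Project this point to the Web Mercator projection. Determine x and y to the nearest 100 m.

Web Mercator is spherical with R = a = 6378137 m.
x = R·λ = 6378137 × 0.030668926 = 195610.609 m.
y = R·ln tan(π/4 + φ/2) = 6378137 × 0.951130446 = 6066440.292 m.

x 195600 m, y 6066400 m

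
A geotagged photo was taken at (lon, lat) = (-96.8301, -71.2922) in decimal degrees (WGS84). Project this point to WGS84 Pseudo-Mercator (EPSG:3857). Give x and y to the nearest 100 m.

x -10779100 m, y -11502900 m

Web Mercator is spherical with R = a = 6378137 m.
x = R·λ = 6378137 × -1.690004060 = -10779077.425 m.
y = R·ln tan(π/4 + φ/2) = 6378137 × -1.803493716 = -11502930.001 m.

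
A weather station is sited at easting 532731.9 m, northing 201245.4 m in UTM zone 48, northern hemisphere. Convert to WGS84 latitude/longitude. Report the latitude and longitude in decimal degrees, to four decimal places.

Zone 48N: λ₀ = 105°, k₀ = 0.9996, false easting 500000 m.
Meridian distance M = (N − FN)/k₀ = 201325.9 m.
Inverse transverse Mercator on WGS84 gives φ = 1.82069995°, λ = 105.29429961°.

lat 1.8207°, lon 105.2943°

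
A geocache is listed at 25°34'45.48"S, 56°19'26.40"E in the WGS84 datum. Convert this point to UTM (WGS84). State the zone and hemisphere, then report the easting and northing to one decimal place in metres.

Zone 40S: E 432107.4 m, N 7170731.7 m

Longitude 56.3240° lies in the 6° band [54°, 60°), giving zone 40; latitude is south of the equator, so 40S.
Zone 40 central meridian λ₀ = 6×40 − 183 = 57°; Δλ = -0.6760°.
Transverse Mercator on WGS84 with k₀ = 0.9996 gives E = 432107.358 m, N = 7170731.745 m.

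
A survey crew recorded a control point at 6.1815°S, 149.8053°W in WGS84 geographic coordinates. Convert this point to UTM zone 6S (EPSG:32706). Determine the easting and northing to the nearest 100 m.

E 189500 m, N 9315900 m

Zone 6 central meridian λ₀ = 6×6 − 183 = -147°; Δλ = -2.8053°.
Transverse Mercator on WGS84 with k₀ = 0.9996 gives E = 189521.253 m, N = 9315913.026 m.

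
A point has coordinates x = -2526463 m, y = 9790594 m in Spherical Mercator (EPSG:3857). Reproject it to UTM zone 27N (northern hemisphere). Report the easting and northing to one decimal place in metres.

E 422095.5 m, N 7285616.7 m

Web Mercator inverse (R = 6378137 m) → φ = 65.68290170°, λ = -22.69560328°.
UTM 27N forward: E = 422095.549 m, N = 7285616.683 m.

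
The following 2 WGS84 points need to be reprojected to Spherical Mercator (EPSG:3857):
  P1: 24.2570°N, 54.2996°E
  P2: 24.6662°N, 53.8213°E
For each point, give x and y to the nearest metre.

P1: x 6044604 m, y 2784756 m; P2: x 5991360 m, y 2834800 m

Web Mercator: x = R·λ, y = R·ln tan(π/4+φ/2), R = 6378137 m.
P1 (24.2570°, 54.2996°) → (6044603.822, 2784756.096) m.
P2 (24.6662°, 53.8213°) → (5991359.710, 2834800.175) m.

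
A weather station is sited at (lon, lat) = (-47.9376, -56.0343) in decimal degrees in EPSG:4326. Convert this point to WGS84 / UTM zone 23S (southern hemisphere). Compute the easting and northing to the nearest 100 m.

Zone 23 central meridian λ₀ = 6×23 − 183 = -45°; Δλ = -2.9376°.
Transverse Mercator on WGS84 with k₀ = 0.9996 gives E = 316980.715 m, N = 3786210.291 m.

E 317000 m, N 3786200 m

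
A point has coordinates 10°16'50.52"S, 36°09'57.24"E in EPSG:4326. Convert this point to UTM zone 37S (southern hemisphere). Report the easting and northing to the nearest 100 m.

E 189500 m, N 8862200 m

Zone 37 central meridian λ₀ = 6×37 − 183 = 39°; Δλ = -2.8341°.
Transverse Mercator on WGS84 with k₀ = 0.9996 gives E = 189546.295 m, N = 8862180.897 m.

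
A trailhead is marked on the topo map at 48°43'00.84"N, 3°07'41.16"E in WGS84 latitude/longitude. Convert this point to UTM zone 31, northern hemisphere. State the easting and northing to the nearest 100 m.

E 509400 m, N 5396000 m

Zone 31 central meridian λ₀ = 6×31 − 183 = 3°; Δλ = +0.1281°.
Transverse Mercator on WGS84 with k₀ = 0.9996 gives E = 509422.543 m, N = 5395993.590 m.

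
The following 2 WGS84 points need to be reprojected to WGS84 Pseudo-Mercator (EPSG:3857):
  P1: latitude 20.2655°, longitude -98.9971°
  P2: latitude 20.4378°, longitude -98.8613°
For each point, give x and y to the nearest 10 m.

Web Mercator: x = R·λ, y = R·ln tan(π/4+φ/2), R = 6378137 m.
P1 (20.2655°, -98.9971°) → (-11020306.762, 2304509.713) m.
P2 (20.4378°, -98.8613°) → (-11005189.575, 2324967.107) m.

P1: x -11020310 m, y 2304510 m; P2: x -11005190 m, y 2324970 m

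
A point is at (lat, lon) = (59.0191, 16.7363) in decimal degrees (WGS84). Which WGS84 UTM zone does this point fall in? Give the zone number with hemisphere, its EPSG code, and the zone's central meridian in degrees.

UTM zone = ⌊(λ + 180)/6⌋ + 1; 16.7363° ∈ [12°, 18°) → zone 33.
Hemisphere: N (φ ≥ 0).
Central meridian λ₀ = 6×33 − 183 = 15°.
EPSG code: 32633.

Zone 33N (EPSG:32633), central meridian 15°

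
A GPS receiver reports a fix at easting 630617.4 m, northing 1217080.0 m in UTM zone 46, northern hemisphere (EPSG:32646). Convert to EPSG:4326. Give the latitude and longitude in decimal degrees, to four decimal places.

lat 11.0076°, lon 94.1956°

Zone 46N: λ₀ = 93°, k₀ = 0.9996, false easting 500000 m.
Meridian distance M = (N − FN)/k₀ = 1217567.0 m.
Inverse transverse Mercator on WGS84 gives φ = 11.00759991°, λ = 94.19559965°.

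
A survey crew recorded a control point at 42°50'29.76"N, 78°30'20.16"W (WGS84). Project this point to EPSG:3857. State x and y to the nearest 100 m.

Web Mercator is spherical with R = a = 6378137 m.
x = R·λ = 6378137 × -1.370181201 = -8739203.416 m.
y = R·ln tan(π/4 + φ/2) = 6378137 × 0.829065407 = 5287892.746 m.

x -8739200 m, y 5287900 m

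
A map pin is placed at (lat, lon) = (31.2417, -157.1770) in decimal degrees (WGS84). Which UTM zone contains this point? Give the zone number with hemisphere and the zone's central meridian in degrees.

UTM zone = ⌊(λ + 180)/6⌋ + 1; -157.1770° ∈ [-162°, -156°) → zone 4.
Hemisphere: N (φ ≥ 0).
Central meridian λ₀ = 6×4 − 183 = -159°.

Zone 4N, central meridian -159°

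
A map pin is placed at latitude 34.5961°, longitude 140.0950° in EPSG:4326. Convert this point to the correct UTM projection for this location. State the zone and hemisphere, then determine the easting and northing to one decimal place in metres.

Zone 54N: E 417012.3 m, N 3828625.7 m

Longitude 140.0950° lies in the 6° band [138°, 144°), giving zone 54; latitude is north of the equator, so 54N.
Zone 54 central meridian λ₀ = 6×54 − 183 = 141°; Δλ = -0.9050°.
Transverse Mercator on WGS84 with k₀ = 0.9996 gives E = 417012.280 m, N = 3828625.730 m.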